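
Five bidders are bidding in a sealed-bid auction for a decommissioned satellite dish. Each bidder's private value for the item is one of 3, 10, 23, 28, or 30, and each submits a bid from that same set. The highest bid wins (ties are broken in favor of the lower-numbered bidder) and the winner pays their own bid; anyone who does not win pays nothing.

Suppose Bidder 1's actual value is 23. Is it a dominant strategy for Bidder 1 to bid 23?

Consider the case where Bidder 2 bids 3, Bidder 3 bids 3, Bidder 4 bids 3 and Bidder 5 bids 3.
Truthful bid 23: wins, pays 23, utility 23 - 23 = 0.
Bid 3 instead: wins, pays 3, utility 23 - 3 = 20.
Since 20 > 0, bidding 3 is strictly better here, so truthful bidding is not dominant.

No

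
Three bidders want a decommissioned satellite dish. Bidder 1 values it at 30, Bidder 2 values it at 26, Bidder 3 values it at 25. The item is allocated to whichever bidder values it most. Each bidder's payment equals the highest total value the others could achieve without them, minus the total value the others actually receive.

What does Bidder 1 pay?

Bidder 1 has the highest value and receives the item.
Without Bidder 1, the item would go to the next-highest value, 26, so the others could achieve 26.
With Bidder 1 present and winning, the others receive nothing, so their total is 0.
Payment = 26 - 0 = 26.

26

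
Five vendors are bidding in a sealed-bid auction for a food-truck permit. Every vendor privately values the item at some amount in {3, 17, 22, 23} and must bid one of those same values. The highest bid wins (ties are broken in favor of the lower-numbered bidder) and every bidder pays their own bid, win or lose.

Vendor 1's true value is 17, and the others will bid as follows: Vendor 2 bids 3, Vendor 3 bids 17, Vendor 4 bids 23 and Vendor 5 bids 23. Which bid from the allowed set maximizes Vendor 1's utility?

Bid 3: loses but pays 3, utility -3.
Bid 17: loses but pays 17, utility -17.
Bid 22: loses but pays 22, utility -22.
Bid 23: wins, pays 23, utility 17 - 23 = -6.
The best choice is 3 with utility -3.

3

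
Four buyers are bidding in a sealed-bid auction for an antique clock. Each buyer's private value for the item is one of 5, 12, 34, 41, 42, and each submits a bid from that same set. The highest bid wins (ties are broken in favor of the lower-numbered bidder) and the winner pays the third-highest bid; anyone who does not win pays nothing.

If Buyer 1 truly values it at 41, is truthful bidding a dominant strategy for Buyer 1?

No

Consider the case where Buyer 2 bids 5, Buyer 3 bids 5 and Buyer 4 bids 42.
Truthful bid 41: loses, pays 0, utility 0.
Bid 42 instead: wins, pays 5, utility 41 - 5 = 36.
Since 36 > 0, bidding 42 is strictly better here, so truthful bidding is not dominant.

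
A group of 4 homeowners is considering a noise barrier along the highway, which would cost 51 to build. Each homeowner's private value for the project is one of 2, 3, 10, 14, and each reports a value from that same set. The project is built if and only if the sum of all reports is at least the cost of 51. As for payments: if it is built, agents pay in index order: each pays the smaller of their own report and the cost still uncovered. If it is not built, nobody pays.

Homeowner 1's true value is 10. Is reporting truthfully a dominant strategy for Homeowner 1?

Yes

Check each profile of the others' reports and compare truth against every alternative report.
Others report (2, 2, 2): truth gives 0, best alternative gives 0.
Others report (2, 2, 3): truth gives 0, best alternative gives 0.
Others report (2, 2, 10): truth gives 0, best alternative gives 0.
Others report (2, 2, 14): truth gives 0, best alternative gives 0.
Others report (2, 3, 2): truth gives 0, best alternative gives 0.
Others report (2, 3, 3): truth gives 0, best alternative gives 0.
(Remaining 58 profiles checked similarly; truth is weakly best in each.)
In every case the truthful report is at least as good as any alternative, so it is a dominant strategy.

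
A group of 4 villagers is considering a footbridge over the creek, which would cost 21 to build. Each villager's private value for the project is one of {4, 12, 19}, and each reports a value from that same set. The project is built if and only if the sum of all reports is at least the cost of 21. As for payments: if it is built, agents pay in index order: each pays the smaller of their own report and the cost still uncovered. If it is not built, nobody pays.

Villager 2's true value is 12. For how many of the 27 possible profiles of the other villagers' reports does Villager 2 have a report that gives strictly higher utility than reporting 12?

Others report (4, 4, 12): truth gives 0; report 4 gives 8 > 0. Violating.
Others report (4, 4, 19): truth gives 0; report 4 gives 8 > 0. Violating.
Others report (4, 12, 4): truth gives 0; report 4 gives 8 > 0. Violating.
Others report (4, 12, 12): truth gives 0; report 4 gives 8 > 0. Violating.
Others report (4, 4, 4): truth gives 0; no alternative beats it.
Others report (19, 4, 4): truth gives 10; no alternative beats it.
(Checking all 27 profiles: 17 have a profitable deviation, 10 do not.)

17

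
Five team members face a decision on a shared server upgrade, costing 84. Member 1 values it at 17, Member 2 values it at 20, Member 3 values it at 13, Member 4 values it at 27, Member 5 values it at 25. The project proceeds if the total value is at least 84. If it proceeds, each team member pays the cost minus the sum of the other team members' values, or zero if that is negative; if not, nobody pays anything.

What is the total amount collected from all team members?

18

Total value 102 ≥ cost 84, so it is built.
Member 1: others sum to 85; max(0, 84 - 85) = 0.
Member 2: others sum to 82; max(0, 84 - 82) = 2.
Member 3: others sum to 89; max(0, 84 - 89) = 0.
Member 4: others sum to 75; max(0, 84 - 75) = 9.
Member 5: others sum to 77; max(0, 84 - 77) = 7.
Total collected = 0 + 2 + 0 + 9 + 7 = 18.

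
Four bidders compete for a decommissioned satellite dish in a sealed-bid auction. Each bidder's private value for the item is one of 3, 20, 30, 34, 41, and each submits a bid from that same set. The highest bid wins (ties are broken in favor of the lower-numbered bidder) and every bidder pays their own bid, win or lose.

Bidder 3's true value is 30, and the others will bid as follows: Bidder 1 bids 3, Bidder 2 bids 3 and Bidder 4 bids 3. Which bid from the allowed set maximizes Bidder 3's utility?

20

Bid 3: loses but pays 3, utility -3.
Bid 20: wins, pays 20, utility 30 - 20 = 10.
Bid 30: wins, pays 30, utility 30 - 30 = 0.
Bid 34: wins, pays 34, utility 30 - 34 = -4.
Bid 41: wins, pays 41, utility 30 - 41 = -11.
The best choice is 20 with utility 10.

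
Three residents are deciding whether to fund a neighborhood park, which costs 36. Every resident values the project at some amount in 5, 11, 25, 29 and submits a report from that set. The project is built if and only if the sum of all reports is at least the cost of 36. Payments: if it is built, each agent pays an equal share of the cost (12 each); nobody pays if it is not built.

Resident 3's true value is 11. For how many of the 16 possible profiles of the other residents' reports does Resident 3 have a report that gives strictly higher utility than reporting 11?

Others report (5, 25): truth gives -1; report 5 gives 0 > -1. Violating.
Others report (25, 5): truth gives -1; report 5 gives 0 > -1. Violating.
Others report (5, 5): truth gives 0; no alternative beats it.
Others report (5, 11): truth gives 0; no alternative beats it.
(Checking all 16 profiles: 2 have a profitable deviation, 14 do not.)

2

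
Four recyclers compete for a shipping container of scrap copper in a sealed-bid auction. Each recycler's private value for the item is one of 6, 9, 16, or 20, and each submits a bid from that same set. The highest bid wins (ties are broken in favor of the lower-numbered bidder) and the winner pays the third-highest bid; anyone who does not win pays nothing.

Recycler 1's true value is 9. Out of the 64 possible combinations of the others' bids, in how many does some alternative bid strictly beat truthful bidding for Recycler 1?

Others bid (6, 6, 16): truth gives 0; bid 16 gives 3 > 0. Violating.
Others bid (6, 6, 20): truth gives 0; bid 20 gives 3 > 0. Violating.
Others bid (6, 16, 6): truth gives 0; bid 16 gives 3 > 0. Violating.
Others bid (6, 20, 6): truth gives 0; bid 20 gives 3 > 0. Violating.
Others bid (6, 6, 6): truth gives 3; no alternative beats it.
Others bid (6, 6, 9): truth gives 3; no alternative beats it.
(Checking all 64 profiles: 6 have a profitable deviation, 58 do not.)

6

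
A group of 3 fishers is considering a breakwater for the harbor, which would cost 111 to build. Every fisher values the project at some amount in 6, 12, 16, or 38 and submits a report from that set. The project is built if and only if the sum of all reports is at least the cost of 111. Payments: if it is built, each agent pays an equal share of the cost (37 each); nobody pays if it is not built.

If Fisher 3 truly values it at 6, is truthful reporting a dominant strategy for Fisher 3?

Yes

Check each profile of the others' reports and compare truth against every alternative report.
Others report (6, 6): truth gives 0, best alternative gives 0.
Others report (6, 12): truth gives 0, best alternative gives 0.
Others report (6, 16): truth gives 0, best alternative gives 0.
Others report (6, 38): truth gives 0, best alternative gives 0.
Others report (12, 6): truth gives 0, best alternative gives 0.
Others report (12, 12): truth gives 0, best alternative gives 0.
(Remaining 10 profiles checked similarly; truth is weakly best in each.)
In every case the truthful report is at least as good as any alternative, so it is a dominant strategy.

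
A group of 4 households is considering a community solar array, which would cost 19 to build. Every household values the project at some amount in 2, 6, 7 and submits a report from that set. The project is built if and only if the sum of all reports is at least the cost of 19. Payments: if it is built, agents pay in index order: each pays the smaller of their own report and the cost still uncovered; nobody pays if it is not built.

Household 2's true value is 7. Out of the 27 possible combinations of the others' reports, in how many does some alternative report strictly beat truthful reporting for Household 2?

20

Others report (2, 6, 6): truth gives 0; report 6 gives 1 > 0. Violating.
Others report (2, 6, 7): truth gives 0; report 6 gives 1 > 0. Violating.
Others report (2, 7, 6): truth gives 0; report 6 gives 1 > 0. Violating.
Others report (2, 7, 7): truth gives 0; report 6 gives 1 > 0. Violating.
Others report (2, 2, 2): truth gives 0; no alternative beats it.
Others report (2, 2, 6): truth gives 0; no alternative beats it.
(Checking all 27 profiles: 20 have a profitable deviation, 7 do not.)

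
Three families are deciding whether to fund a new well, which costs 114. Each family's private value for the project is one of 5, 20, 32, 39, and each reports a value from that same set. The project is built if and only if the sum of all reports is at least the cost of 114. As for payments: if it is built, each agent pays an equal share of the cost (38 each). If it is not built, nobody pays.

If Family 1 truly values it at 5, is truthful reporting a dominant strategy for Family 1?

Check each profile of the others' reports and compare truth against every alternative report.
Others report (5, 5): truth gives 0, best alternative gives 0.
Others report (5, 20): truth gives 0, best alternative gives 0.
Others report (5, 32): truth gives 0, best alternative gives 0.
Others report (5, 39): truth gives 0, best alternative gives 0.
Others report (20, 5): truth gives 0, best alternative gives 0.
Others report (20, 20): truth gives 0, best alternative gives 0.
(Remaining 10 profiles checked similarly; truth is weakly best in each.)
In every case the truthful report is at least as good as any alternative, so it is a dominant strategy.

Yes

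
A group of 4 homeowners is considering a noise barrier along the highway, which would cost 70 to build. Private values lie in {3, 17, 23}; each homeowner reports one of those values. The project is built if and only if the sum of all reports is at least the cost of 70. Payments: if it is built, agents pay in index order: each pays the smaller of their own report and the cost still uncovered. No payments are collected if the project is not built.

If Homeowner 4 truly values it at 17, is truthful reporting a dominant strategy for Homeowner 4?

Check each profile of the others' reports and compare truth against every alternative report.
Others report (23, 23, 23): truth gives 16, best alternative gives 16.
Others report (17, 23, 23): truth gives 10, best alternative gives 10.
Others report (23, 17, 23): truth gives 10, best alternative gives 10.
Others report (23, 23, 17): truth gives 10, best alternative gives 10.
Others report (17, 17, 23): truth gives 4, best alternative gives 4.
Others report (17, 23, 17): truth gives 4, best alternative gives 4.
(Remaining 21 profiles checked similarly; truth is weakly best in each.)
In every case the truthful report is at least as good as any alternative, so it is a dominant strategy.

Yes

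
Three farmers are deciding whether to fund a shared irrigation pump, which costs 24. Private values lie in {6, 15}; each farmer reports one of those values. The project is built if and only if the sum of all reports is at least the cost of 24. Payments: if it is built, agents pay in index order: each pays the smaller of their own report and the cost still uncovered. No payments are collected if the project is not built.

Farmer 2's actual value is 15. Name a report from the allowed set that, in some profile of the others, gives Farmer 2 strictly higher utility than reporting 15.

6

Suppose Farmer 1 reports 6 and Farmer 3 reports 15.
Report 15: project built, pays 15, utility 15 - 15 = 0.
Report 6: project built, pays 6, utility 15 - 6 = 9.
So reporting 6 beats truth here (9 > 0).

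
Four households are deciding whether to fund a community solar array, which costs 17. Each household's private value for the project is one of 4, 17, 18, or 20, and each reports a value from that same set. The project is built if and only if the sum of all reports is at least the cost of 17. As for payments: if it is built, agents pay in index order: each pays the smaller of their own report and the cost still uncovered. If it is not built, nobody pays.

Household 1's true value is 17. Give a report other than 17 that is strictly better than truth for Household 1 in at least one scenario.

4

Suppose Household 2 reports 4, Household 3 reports 4 and Household 4 reports 17.
Report 17: project built, pays 17, utility 17 - 17 = 0.
Report 4: project built, pays 4, utility 17 - 4 = 13.
So reporting 4 beats truth here (13 > 0).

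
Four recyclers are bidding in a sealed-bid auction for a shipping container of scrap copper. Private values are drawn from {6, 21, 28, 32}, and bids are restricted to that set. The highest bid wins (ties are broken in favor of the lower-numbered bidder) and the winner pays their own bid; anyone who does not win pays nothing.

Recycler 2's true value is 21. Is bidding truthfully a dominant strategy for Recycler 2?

Yes

Check each profile of the others' bids and compare truth against every alternative bid.
Others bid (6, 6, 6): truth gives 0, best alternative gives 0.
Others bid (6, 6, 21): truth gives 0, best alternative gives 0.
Others bid (6, 6, 28): truth gives 0, best alternative gives 0.
Others bid (6, 6, 32): truth gives 0, best alternative gives 0.
Others bid (6, 21, 6): truth gives 0, best alternative gives 0.
Others bid (6, 21, 21): truth gives 0, best alternative gives 0.
(Remaining 58 profiles checked similarly; truth is weakly best in each.)
In every case the truthful bid is at least as good as any alternative, so it is a dominant strategy.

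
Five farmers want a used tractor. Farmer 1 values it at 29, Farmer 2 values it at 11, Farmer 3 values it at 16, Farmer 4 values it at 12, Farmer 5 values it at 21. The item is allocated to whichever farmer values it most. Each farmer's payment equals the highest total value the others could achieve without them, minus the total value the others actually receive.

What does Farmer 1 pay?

21

Farmer 1 has the highest value and receives the item.
Without Farmer 1, the item would go to the next-highest value, 21, so the others could achieve 21.
With Farmer 1 present and winning, the others receive nothing, so their total is 0.
Payment = 21 - 0 = 21.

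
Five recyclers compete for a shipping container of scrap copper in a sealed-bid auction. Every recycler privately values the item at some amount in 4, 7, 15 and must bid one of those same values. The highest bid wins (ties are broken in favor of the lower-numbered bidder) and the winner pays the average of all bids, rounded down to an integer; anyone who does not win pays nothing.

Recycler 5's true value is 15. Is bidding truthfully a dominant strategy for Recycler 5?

Consider the case where Recycler 1 bids 4, Recycler 2 bids 4, Recycler 3 bids 4 and Recycler 4 bids 4.
Truthful bid 15: wins, pays 6, utility 15 - 6 = 9.
Bid 7 instead: wins, pays 4, utility 15 - 4 = 11.
Since 11 > 9, bidding 7 is strictly better here, so truthful bidding is not dominant.

No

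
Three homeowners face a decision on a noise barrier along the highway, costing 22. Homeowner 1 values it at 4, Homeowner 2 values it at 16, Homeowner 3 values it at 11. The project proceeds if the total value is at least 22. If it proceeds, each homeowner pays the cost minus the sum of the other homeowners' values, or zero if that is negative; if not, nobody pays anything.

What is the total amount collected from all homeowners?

9

Total value 31 ≥ cost 22, so it is built.
Homeowner 1: others sum to 27; max(0, 22 - 27) = 0.
Homeowner 2: others sum to 15; max(0, 22 - 15) = 7.
Homeowner 3: others sum to 20; max(0, 22 - 20) = 2.
Total collected = 0 + 7 + 2 = 9.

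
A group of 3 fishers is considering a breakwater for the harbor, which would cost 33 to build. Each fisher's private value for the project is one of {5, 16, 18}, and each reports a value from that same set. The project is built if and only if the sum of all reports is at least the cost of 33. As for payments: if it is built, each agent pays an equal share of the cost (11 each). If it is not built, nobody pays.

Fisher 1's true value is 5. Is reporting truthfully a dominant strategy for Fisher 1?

Check each profile of the others' reports and compare truth against every alternative report.
Others report (5, 16): truth gives 0, best alternative gives -6.
Others report (5, 18): truth gives 0, best alternative gives -6.
Others report (16, 5): truth gives 0, best alternative gives -6.
Others report (18, 5): truth gives 0, best alternative gives -6.
Others report (16, 16): truth gives -6, best alternative gives -6.
Others report (16, 18): truth gives -6, best alternative gives -6.
(Remaining 3 profiles checked similarly; truth is weakly best in each.)
In every case the truthful report is at least as good as any alternative, so it is a dominant strategy.

Yes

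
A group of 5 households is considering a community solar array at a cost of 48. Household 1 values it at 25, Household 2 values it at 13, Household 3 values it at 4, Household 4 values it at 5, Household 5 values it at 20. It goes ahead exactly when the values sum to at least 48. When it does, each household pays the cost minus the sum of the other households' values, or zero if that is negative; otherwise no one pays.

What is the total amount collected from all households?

Total value 67 ≥ cost 48, so it is built.
Household 1: others sum to 42; max(0, 48 - 42) = 6.
Household 2: others sum to 54; max(0, 48 - 54) = 0.
Household 3: others sum to 63; max(0, 48 - 63) = 0.
Household 4: others sum to 62; max(0, 48 - 62) = 0.
Household 5: others sum to 47; max(0, 48 - 47) = 1.
Total collected = 6 + 0 + 0 + 0 + 1 = 7.

7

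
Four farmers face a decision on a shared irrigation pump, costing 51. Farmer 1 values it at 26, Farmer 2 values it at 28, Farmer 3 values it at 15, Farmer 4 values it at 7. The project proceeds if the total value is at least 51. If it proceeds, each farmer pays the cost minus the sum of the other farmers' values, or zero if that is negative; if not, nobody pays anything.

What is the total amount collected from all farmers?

4

Total value 76 ≥ cost 51, so it is built.
Farmer 1: others sum to 50; max(0, 51 - 50) = 1.
Farmer 2: others sum to 48; max(0, 51 - 48) = 3.
Farmer 3: others sum to 61; max(0, 51 - 61) = 0.
Farmer 4: others sum to 69; max(0, 51 - 69) = 0.
Total collected = 1 + 3 + 0 + 0 = 4.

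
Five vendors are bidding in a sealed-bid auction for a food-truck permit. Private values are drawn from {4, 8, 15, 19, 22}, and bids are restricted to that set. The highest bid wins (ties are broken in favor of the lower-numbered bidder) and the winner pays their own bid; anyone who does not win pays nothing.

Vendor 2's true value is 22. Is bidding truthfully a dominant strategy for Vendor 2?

No

Consider the case where Vendor 1 bids 4, Vendor 3 bids 4, Vendor 4 bids 4 and Vendor 5 bids 4.
Truthful bid 22: wins, pays 22, utility 22 - 22 = 0.
Bid 8 instead: wins, pays 8, utility 22 - 8 = 14.
Since 14 > 0, bidding 8 is strictly better here, so truthful bidding is not dominant.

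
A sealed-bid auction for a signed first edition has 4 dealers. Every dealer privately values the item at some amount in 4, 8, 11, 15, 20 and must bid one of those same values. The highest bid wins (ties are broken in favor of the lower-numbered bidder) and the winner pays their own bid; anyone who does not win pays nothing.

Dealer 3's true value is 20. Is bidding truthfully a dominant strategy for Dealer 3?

No

Consider the case where Dealer 1 bids 4, Dealer 2 bids 4 and Dealer 4 bids 4.
Truthful bid 20: wins, pays 20, utility 20 - 20 = 0.
Bid 8 instead: wins, pays 8, utility 20 - 8 = 12.
Since 12 > 0, bidding 8 is strictly better here, so truthful bidding is not dominant.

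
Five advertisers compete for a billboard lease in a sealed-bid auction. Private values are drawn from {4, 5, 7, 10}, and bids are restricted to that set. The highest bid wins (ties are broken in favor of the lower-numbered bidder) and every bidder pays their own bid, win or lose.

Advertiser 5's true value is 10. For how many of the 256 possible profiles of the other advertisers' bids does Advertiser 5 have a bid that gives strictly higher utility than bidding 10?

Others bid (4, 4, 4, 4): truth gives 0; bid 5 gives 5 > 0. Violating.
Others bid (4, 4, 4, 5): truth gives 0; bid 7 gives 3 > 0. Violating.
Others bid (4, 4, 4, 10): truth gives -10; bid 4 gives -4 > -10. Violating.
Others bid (4, 4, 5, 4): truth gives 0; bid 7 gives 3 > 0. Violating.
Others bid (4, 4, 4, 7): truth gives 0; no alternative beats it.
Others bid (4, 4, 5, 7): truth gives 0; no alternative beats it.
(Checking all 256 profiles: 191 have a profitable deviation, 65 do not.)

191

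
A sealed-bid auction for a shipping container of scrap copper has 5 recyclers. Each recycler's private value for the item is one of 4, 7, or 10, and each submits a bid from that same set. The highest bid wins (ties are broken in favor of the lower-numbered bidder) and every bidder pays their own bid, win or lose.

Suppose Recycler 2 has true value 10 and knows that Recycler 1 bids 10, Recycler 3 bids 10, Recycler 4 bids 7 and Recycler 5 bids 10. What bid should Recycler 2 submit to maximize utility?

4

Bid 4: loses but pays 4, utility -4.
Bid 7: loses but pays 7, utility -7.
Bid 10: loses but pays 10, utility -10.
The best choice is 4 with utility -4.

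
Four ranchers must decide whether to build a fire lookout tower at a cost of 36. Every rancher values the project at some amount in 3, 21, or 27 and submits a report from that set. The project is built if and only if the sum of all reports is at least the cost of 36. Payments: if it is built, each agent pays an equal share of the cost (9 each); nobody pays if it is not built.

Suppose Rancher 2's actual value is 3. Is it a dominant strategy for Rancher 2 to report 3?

Check each profile of the others' reports and compare truth against every alternative report.
Others report (3, 3, 21): truth gives 0, best alternative gives -6.
Others report (3, 21, 3): truth gives 0, best alternative gives -6.
Others report (21, 3, 3): truth gives 0, best alternative gives -6.
Others report (3, 3, 27): truth gives -6, best alternative gives -6.
Others report (3, 21, 21): truth gives -6, best alternative gives -6.
Others report (3, 21, 27): truth gives -6, best alternative gives -6.
(Remaining 21 profiles checked similarly; truth is weakly best in each.)
In every case the truthful report is at least as good as any alternative, so it is a dominant strategy.

Yes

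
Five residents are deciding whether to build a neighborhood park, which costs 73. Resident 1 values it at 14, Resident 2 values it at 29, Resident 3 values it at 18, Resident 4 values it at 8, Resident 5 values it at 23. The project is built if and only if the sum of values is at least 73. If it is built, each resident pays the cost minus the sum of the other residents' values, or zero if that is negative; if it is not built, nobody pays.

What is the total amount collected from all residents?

Total value 92 ≥ cost 73, so it is built.
Resident 1: others sum to 78; max(0, 73 - 78) = 0.
Resident 2: others sum to 63; max(0, 73 - 63) = 10.
Resident 3: others sum to 74; max(0, 73 - 74) = 0.
Resident 4: others sum to 84; max(0, 73 - 84) = 0.
Resident 5: others sum to 69; max(0, 73 - 69) = 4.
Total collected = 0 + 10 + 0 + 0 + 4 = 14.

14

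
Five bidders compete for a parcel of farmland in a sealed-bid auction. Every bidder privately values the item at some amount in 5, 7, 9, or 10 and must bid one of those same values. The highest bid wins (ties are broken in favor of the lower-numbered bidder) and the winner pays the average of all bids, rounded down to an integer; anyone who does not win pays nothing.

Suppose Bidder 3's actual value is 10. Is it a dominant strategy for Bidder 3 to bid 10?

No

Consider the case where Bidder 1 bids 5, Bidder 2 bids 5, Bidder 4 bids 5 and Bidder 5 bids 5.
Truthful bid 10: wins, pays 6, utility 10 - 6 = 4.
Bid 7 instead: wins, pays 5, utility 10 - 5 = 5.
Since 5 > 4, bidding 7 is strictly better here, so truthful bidding is not dominant.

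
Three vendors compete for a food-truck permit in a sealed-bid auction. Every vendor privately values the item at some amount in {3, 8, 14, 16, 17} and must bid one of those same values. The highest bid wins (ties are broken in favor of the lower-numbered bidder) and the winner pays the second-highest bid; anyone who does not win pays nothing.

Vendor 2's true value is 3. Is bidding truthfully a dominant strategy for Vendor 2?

Yes

Check each profile of the others' bids and compare truth against every alternative bid.
Others bid (3, 8): truth gives 0, best alternative gives -5.
Others bid (3, 3): truth gives 0, best alternative gives 0.
Others bid (3, 14): truth gives 0, best alternative gives 0.
Others bid (3, 16): truth gives 0, best alternative gives 0.
Others bid (3, 17): truth gives 0, best alternative gives 0.
Others bid (8, 3): truth gives 0, best alternative gives 0.
(Remaining 19 profiles checked similarly; truth is weakly best in each.)
In every case the truthful bid is at least as good as any alternative, so it is a dominant strategy.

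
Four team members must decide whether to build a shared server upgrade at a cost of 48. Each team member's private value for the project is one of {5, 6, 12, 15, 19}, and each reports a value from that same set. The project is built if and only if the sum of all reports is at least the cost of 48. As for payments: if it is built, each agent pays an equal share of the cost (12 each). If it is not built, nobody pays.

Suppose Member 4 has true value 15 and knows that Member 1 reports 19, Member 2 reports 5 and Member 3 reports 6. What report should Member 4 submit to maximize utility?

Report 5: project not built, utility 0.
Report 6: project not built, utility 0.
Report 12: project not built, utility 0.
Report 15: project not built, utility 0.
Report 19: project built, pays 12, utility 15 - 12 = 3.
The best choice is 19 with utility 3.

19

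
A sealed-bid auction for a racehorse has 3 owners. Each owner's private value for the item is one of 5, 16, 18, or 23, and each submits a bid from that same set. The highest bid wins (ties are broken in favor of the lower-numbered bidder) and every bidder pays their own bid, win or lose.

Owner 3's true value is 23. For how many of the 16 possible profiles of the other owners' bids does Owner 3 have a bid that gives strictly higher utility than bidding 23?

Others bid (5, 5): truth gives 0; bid 16 gives 7 > 0. Violating.
Others bid (5, 16): truth gives 0; bid 18 gives 5 > 0. Violating.
Others bid (5, 23): truth gives -23; bid 5 gives -5 > -23. Violating.
Others bid (16, 5): truth gives 0; bid 18 gives 5 > 0. Violating.
Others bid (5, 18): truth gives 0; no alternative beats it.
Others bid (16, 18): truth gives 0; no alternative beats it.
(Checking all 16 profiles: 11 have a profitable deviation, 5 do not.)

11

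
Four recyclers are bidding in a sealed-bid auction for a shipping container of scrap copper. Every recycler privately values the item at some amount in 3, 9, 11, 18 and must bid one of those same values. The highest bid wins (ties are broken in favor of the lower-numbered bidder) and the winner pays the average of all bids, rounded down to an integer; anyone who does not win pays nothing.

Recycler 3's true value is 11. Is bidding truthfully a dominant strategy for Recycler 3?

No

Consider the case where Recycler 1 bids 3, Recycler 2 bids 3 and Recycler 4 bids 3.
Truthful bid 11: wins, pays 5, utility 11 - 5 = 6.
Bid 9 instead: wins, pays 4, utility 11 - 4 = 7.
Since 7 > 6, bidding 9 is strictly better here, so truthful bidding is not dominant.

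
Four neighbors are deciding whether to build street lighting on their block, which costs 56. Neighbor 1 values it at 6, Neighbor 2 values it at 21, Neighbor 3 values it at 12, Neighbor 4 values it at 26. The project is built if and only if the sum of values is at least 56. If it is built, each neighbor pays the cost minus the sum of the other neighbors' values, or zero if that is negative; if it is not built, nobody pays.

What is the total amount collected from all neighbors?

Total value 65 ≥ cost 56, so it is built.
Neighbor 1: others sum to 59; max(0, 56 - 59) = 0.
Neighbor 2: others sum to 44; max(0, 56 - 44) = 12.
Neighbor 3: others sum to 53; max(0, 56 - 53) = 3.
Neighbor 4: others sum to 39; max(0, 56 - 39) = 17.
Total collected = 0 + 12 + 3 + 17 = 32.

32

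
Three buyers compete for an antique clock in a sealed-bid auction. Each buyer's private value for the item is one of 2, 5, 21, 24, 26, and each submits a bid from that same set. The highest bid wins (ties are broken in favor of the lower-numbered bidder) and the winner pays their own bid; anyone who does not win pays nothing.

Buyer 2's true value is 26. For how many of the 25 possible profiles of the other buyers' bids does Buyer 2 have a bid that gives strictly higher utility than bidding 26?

Others bid (2, 2): truth gives 0; bid 5 gives 21 > 0. Violating.
Others bid (2, 5): truth gives 0; bid 5 gives 21 > 0. Violating.
Others bid (2, 21): truth gives 0; bid 21 gives 5 > 0. Violating.
Others bid (2, 24): truth gives 0; bid 24 gives 2 > 0. Violating.
Others bid (2, 26): truth gives 0; no alternative beats it.
Others bid (5, 26): truth gives 0; no alternative beats it.
(Checking all 25 profiles: 12 have a profitable deviation, 13 do not.)

12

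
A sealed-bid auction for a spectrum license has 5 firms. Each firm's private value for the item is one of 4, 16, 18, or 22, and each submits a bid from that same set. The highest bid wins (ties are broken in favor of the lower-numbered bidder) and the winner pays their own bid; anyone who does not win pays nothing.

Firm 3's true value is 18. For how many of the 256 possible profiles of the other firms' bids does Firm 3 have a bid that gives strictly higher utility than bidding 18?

4

Others bid (4, 4, 4, 4): truth gives 0; bid 16 gives 2 > 0. Violating.
Others bid (4, 4, 4, 16): truth gives 0; bid 16 gives 2 > 0. Violating.
Others bid (4, 4, 16, 4): truth gives 0; bid 16 gives 2 > 0. Violating.
Others bid (4, 4, 16, 16): truth gives 0; bid 16 gives 2 > 0. Violating.
Others bid (4, 4, 4, 18): truth gives 0; no alternative beats it.
Others bid (4, 4, 4, 22): truth gives 0; no alternative beats it.
(Checking all 256 profiles: 4 have a profitable deviation, 252 do not.)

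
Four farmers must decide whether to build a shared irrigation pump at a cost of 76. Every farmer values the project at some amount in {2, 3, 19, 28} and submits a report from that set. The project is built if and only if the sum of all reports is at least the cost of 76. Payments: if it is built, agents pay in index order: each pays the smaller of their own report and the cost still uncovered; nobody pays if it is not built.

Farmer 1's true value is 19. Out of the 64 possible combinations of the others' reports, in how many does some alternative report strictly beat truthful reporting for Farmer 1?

4

Others report (19, 28, 28): truth gives 0; report 2 gives 17 > 0. Violating.
Others report (28, 19, 28): truth gives 0; report 2 gives 17 > 0. Violating.
Others report (28, 28, 19): truth gives 0; report 2 gives 17 > 0. Violating.
Others report (28, 28, 28): truth gives 0; report 2 gives 17 > 0. Violating.
Others report (2, 2, 2): truth gives 0; no alternative beats it.
Others report (2, 2, 3): truth gives 0; no alternative beats it.
(Checking all 64 profiles: 4 have a profitable deviation, 60 do not.)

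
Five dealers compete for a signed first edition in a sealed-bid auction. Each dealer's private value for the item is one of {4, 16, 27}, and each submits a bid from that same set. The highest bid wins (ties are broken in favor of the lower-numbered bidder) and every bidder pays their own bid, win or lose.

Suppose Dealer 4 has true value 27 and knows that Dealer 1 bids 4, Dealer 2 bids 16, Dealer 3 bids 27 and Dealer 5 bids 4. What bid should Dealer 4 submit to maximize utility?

4

Bid 4: loses but pays 4, utility -4.
Bid 16: loses but pays 16, utility -16.
Bid 27: loses but pays 27, utility -27.
The best choice is 4 with utility -4.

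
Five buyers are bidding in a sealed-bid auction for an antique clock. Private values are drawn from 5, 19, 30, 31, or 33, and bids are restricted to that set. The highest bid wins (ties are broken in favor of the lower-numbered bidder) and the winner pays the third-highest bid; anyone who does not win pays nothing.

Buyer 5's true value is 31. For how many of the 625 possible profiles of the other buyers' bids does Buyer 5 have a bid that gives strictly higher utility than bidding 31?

108

Others bid (5, 5, 5, 31): truth gives 0; bid 33 gives 26 > 0. Violating.
Others bid (5, 5, 19, 31): truth gives 0; bid 33 gives 12 > 0. Violating.
Others bid (5, 5, 30, 31): truth gives 0; bid 33 gives 1 > 0. Violating.
Others bid (5, 5, 31, 5): truth gives 0; bid 33 gives 26 > 0. Violating.
Others bid (5, 5, 5, 5): truth gives 26; no alternative beats it.
Others bid (5, 5, 5, 19): truth gives 26; no alternative beats it.
(Checking all 625 profiles: 108 have a profitable deviation, 517 do not.)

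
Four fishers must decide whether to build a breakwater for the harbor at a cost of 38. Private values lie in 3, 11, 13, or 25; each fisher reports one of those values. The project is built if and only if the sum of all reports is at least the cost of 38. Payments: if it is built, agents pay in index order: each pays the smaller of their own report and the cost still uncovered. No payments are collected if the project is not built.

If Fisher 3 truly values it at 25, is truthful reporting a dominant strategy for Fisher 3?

No

Consider the case where Fisher 1 reports 3, Fisher 2 reports 3 and Fisher 4 reports 25.
Truthful report 25: project built, pays 25, utility 25 - 25 = 0.
Report 11 instead: project built, pays 11, utility 25 - 11 = 14.
Since 14 > 0, reporting 11 is strictly better here, so truthful reporting is not dominant.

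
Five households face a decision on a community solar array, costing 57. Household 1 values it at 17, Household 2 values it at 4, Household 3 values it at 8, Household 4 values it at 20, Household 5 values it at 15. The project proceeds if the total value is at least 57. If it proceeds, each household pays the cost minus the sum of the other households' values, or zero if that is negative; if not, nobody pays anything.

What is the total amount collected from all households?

32

Total value 64 ≥ cost 57, so it is built.
Household 1: others sum to 47; max(0, 57 - 47) = 10.
Household 2: others sum to 60; max(0, 57 - 60) = 0.
Household 3: others sum to 56; max(0, 57 - 56) = 1.
Household 4: others sum to 44; max(0, 57 - 44) = 13.
Household 5: others sum to 49; max(0, 57 - 49) = 8.
Total collected = 10 + 0 + 1 + 13 + 8 = 32.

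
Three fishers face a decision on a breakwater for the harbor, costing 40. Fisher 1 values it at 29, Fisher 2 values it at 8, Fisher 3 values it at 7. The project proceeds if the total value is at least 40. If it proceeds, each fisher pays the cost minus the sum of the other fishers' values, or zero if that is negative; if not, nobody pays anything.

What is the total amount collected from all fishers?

Total value 44 ≥ cost 40, so it is built.
Fisher 1: others sum to 15; max(0, 40 - 15) = 25.
Fisher 2: others sum to 36; max(0, 40 - 36) = 4.
Fisher 3: others sum to 37; max(0, 40 - 37) = 3.
Total collected = 25 + 4 + 3 = 32.

32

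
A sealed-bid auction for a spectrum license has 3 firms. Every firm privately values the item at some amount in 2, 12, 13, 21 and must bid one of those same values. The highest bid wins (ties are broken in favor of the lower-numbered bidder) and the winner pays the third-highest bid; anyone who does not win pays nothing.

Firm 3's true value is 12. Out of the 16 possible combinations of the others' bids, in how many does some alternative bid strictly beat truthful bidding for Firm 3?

Others bid (2, 12): truth gives 0; bid 13 gives 10 > 0. Violating.
Others bid (2, 13): truth gives 0; bid 21 gives 10 > 0. Violating.
Others bid (12, 2): truth gives 0; bid 13 gives 10 > 0. Violating.
Others bid (13, 2): truth gives 0; bid 21 gives 10 > 0. Violating.
Others bid (2, 2): truth gives 10; no alternative beats it.
Others bid (2, 21): truth gives 0; no alternative beats it.
(Checking all 16 profiles: 4 have a profitable deviation, 12 do not.)

4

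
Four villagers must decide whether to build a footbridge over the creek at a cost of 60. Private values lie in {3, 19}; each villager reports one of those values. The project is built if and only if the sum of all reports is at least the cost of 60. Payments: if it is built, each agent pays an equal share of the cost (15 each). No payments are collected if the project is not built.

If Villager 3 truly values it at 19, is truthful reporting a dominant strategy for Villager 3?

Yes

Check each profile of the others' reports and compare truth against every alternative report.
Others report (3, 19, 19): truth gives 4, best alternative gives 0.
Others report (19, 3, 19): truth gives 4, best alternative gives 0.
Others report (19, 19, 3): truth gives 4, best alternative gives 0.
Others report (19, 19, 19): truth gives 4, best alternative gives 4.
Others report (3, 3, 3): truth gives 0, best alternative gives 0.
Others report (3, 3, 19): truth gives 0, best alternative gives 0.
(Remaining 2 profiles checked similarly; truth is weakly best in each.)
In every case the truthful report is at least as good as any alternative, so it is a dominant strategy.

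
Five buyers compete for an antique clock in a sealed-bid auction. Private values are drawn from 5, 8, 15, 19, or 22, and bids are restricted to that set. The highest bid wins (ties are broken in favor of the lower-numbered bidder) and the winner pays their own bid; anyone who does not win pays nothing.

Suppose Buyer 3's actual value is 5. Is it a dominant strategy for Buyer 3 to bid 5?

Yes

Check each profile of the others' bids and compare truth against every alternative bid.
Others bid (5, 5, 5, 5): truth gives 0, best alternative gives -3.
Others bid (5, 5, 5, 8): truth gives 0, best alternative gives -3.
Others bid (5, 5, 8, 5): truth gives 0, best alternative gives -3.
Others bid (5, 5, 8, 8): truth gives 0, best alternative gives -3.
Others bid (5, 5, 5, 15): truth gives 0, best alternative gives 0.
Others bid (5, 5, 5, 19): truth gives 0, best alternative gives 0.
(Remaining 619 profiles checked similarly; truth is weakly best in each.)
In every case the truthful bid is at least as good as any alternative, so it is a dominant strategy.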